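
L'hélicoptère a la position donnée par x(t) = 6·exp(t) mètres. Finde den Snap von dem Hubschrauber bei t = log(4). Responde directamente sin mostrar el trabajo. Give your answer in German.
Bei t = log(4), s = 24.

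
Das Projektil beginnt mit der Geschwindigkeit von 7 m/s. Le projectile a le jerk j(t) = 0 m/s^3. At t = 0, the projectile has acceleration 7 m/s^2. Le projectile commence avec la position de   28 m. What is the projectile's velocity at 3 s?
To solve this, we need to take 2 integrals of our jerk equation j(t) = 0. The antiderivative of jerk, with a(0) = 7, gives acceleration: a(t) = 7. Taking ∫a(t)dt and applying v(0) = 7, we find v(t) = 7·t + 7. Using v(t) = 7·t + 7 and substituting t = 3, we find v = 28.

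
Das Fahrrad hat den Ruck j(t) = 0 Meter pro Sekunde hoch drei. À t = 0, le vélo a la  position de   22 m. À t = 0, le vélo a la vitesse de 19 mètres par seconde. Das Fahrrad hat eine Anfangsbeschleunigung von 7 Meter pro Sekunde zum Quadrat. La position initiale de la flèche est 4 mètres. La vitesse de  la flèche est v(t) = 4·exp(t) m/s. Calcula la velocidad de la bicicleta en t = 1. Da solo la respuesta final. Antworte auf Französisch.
La vitesse à t = 1 est v = 26.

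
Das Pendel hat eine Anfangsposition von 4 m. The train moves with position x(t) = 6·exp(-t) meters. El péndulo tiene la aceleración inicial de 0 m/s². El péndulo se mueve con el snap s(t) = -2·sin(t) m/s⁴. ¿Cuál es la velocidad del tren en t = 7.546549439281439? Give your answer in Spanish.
Partiendo de la posición x(t) = 6·exp(-t), tomamos 1 derivada. Derivando la posición, obtenemos la velocidad: v(t) = -6·exp(-t). Usando v(t) = -6·exp(-t) y sustituyendo t = 7.546549439281439, encontramos v = -0.00316757182614350.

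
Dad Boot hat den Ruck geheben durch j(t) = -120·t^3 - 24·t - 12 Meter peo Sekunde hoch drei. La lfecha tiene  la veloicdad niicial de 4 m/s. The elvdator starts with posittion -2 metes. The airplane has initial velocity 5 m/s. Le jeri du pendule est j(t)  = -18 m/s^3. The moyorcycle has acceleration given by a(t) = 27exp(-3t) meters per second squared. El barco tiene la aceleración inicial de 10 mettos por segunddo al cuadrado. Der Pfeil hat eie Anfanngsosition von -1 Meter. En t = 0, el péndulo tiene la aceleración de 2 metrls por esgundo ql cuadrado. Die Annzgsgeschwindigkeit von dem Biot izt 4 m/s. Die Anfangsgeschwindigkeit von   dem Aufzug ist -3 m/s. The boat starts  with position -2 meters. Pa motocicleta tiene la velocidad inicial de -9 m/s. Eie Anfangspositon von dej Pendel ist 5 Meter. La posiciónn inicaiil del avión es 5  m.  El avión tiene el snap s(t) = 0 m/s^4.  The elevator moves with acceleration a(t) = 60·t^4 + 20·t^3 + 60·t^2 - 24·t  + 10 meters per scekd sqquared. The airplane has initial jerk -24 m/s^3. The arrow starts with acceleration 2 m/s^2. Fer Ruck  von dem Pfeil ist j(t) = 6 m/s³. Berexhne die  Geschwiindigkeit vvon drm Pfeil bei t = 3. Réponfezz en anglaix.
To find the answer, we compute 2 antiderivatives of j(t) = 6. The antiderivative of jerk, with a(0) = 2, gives acceleration: a(t) = 6·t + 2. Integrating acceleration and using the initial condition v(0) = 4, we get v(t) = 3·t^2 + 2·t + 4. From the given velocity equation v(t) = 3·t^2 + 2·t + 4, we substitute t = 3 to get v = 37.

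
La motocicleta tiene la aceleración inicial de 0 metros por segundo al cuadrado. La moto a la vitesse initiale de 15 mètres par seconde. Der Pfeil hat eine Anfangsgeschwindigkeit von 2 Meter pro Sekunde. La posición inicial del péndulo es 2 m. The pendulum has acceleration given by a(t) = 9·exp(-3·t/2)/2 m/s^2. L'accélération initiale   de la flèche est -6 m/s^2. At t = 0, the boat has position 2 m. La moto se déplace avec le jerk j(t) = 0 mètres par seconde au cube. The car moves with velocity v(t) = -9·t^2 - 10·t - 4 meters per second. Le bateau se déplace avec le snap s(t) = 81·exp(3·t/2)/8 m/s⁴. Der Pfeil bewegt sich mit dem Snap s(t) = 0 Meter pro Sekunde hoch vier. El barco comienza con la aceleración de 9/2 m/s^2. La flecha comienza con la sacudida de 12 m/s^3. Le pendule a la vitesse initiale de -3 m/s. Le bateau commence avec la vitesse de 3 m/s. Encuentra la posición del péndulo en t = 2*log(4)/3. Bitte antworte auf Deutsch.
Wir müssen unsere Gleichung für die Beschleunigung a(t) = 9·exp(-3·t/2)/2 2-mal integrieren. Das Integral von der Beschleunigung, mit v(0) = -3, ergibt die Geschwindigkeit: v(t) = -3·exp(-3·t/2). Durch Integration von der Geschwindigkeit und Verwendung der Anfangsbedingung x(0) = 2, erhalten wir x(t) = 2·exp(-3·t/2). Aus der Gleichung für die Position x(t) = 2·exp(-3·t/2), setzen wir t = 2*log(4)/3 ein und erhalten x = 1/2.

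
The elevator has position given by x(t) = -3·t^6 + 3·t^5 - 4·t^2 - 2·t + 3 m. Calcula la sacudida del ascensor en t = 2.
Partiendo de la posición x(t) = -3·t^6 + 3·t^5 - 4·t^2 - 2·t + 3, tomamos 3 derivadas. La derivada de la posición da la velocidad: v(t) = -18·t^5 + 15·t^4 - 8·t - 2. Tomando d/dt de v(t), encontramos a(t) = -90·t^4 + 60·t^3 - 8. Tomando d/dt de a(t), encontramos j(t) = -360·t^3 + 180·t^2. Usando j(t) = -360·t^3 + 180·t^2 y sustituyendo t = 2, encontramos j = -2160.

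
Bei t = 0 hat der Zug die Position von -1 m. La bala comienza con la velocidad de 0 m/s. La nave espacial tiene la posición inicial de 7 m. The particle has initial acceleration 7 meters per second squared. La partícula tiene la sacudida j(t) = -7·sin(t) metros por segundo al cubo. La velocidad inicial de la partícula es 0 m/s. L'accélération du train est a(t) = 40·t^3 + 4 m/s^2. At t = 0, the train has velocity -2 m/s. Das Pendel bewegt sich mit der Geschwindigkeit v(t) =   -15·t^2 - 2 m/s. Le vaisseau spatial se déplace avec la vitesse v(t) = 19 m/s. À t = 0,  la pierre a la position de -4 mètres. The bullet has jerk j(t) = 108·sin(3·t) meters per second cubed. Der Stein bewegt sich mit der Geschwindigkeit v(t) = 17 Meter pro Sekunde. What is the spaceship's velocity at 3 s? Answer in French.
De l'équation de la vitesse v(t) = 19, nous substituons t = 3 pour obtenir v = 19.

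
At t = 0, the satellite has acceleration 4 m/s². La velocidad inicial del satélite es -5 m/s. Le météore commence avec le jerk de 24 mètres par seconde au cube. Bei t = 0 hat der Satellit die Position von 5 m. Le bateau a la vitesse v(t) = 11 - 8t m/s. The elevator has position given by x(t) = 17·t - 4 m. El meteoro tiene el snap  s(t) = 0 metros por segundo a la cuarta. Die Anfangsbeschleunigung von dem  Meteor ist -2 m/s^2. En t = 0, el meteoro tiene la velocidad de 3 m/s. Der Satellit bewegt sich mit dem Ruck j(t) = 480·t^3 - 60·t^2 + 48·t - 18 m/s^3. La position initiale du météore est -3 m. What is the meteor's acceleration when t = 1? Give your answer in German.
Ausgehend von dem Snap s(t) = 0, nehmen wir 2 Stammfunktionen. Durch Integration von dem Snap und Verwendung der Anfangsbedingung j(0) = 24, erhalten wir j(t) = 24. Durch Integration von dem Ruck und Verwendung der Anfangsbedingung a(0) = -2, erhalten wir a(t) = 24·t - 2. Aus der Gleichung für die Beschleunigung a(t) = 24·t - 2, setzen wir t = 1 ein und erhalten a = 22.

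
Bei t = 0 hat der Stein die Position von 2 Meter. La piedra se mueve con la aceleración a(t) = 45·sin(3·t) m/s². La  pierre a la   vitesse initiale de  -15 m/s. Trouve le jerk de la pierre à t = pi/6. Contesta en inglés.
Starting from acceleration a(t) = 45·sin(3·t), we take 1 derivative. The derivative of acceleration gives jerk: j(t) = 135·cos(3·t). We have jerk j(t) = 135·cos(3·t). Substituting t = pi/6: j(pi/6) = 0.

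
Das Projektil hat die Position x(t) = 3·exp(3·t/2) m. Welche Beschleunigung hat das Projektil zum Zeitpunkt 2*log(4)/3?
Um dies zu lösen, müssen wir 2 Ableitungen unserer Gleichung für die Position x(t) = 3·exp(3·t/2) nehmen. Mit d/dt von x(t) finden wir v(t) = 9·exp(3·t/2)/2. Mit d/dt von v(t) finden wir a(t) = 27·exp(3·t/2)/4. Mit a(t) = 27·exp(3·t/2)/4 und Einsetzen von t = 2*log(4)/3, finden wir a = 27.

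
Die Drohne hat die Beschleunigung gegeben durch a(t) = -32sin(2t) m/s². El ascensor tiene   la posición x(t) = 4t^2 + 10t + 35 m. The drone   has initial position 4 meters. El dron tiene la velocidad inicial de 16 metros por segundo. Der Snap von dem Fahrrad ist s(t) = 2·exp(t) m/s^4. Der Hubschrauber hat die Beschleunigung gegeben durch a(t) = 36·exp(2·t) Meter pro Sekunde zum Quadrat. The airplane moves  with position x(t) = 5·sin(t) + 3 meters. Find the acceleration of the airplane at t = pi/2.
To solve this, we need to take 2 derivatives of our position equation x(t) = 5·sin(t) + 3. Differentiating position, we get velocity: v(t) = 5·cos(t). Taking d/dt of v(t), we find a(t) = -5·sin(t). We have acceleration a(t) = -5·sin(t). Substituting t = pi/2: a(pi/2) = -5.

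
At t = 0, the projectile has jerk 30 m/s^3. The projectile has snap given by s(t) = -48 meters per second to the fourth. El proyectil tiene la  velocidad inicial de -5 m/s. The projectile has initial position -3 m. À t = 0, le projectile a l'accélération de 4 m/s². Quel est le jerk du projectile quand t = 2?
En partant du snap s(t) = -48, nous prenons 1 primitive. La primitive du snap est le jerk. En utilisant j(0) = 30, nous obtenons j(t) = 30 - 48·t. De l'équation du jerk j(t) = 30 - 48·t, nous substituons t = 2 pour obtenir j = -66.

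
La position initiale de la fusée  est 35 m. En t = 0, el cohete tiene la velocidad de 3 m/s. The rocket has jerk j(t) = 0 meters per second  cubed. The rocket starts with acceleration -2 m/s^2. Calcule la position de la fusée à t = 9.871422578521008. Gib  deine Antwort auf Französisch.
En partant du jerk j(t) = 0, nous prenons 3 intégrales. En intégrant le jerk et en utilisant la condition initiale a(0) = -2, nous obtenons a(t) = -2. L'intégrale de l'accélération est la vitesse. En utilisant v(0) = 3, nous obtenons v(t) = 3 - 2·t. L'intégrale de la vitesse, avec x(0) = 35, donne la position: x(t) = -t^2 + 3·t + 35. Nous avons la position x(t) = -t^2 + 3·t + 35. En substituant t = 9.871422578521008: x(9.871422578521008) = -32.8307159881713.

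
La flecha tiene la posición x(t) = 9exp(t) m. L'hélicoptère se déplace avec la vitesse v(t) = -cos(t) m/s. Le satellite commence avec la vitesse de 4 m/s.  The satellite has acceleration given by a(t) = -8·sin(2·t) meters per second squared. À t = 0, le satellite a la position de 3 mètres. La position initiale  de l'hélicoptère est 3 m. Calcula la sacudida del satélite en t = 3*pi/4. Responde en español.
Debemos derivar nuestra ecuación de la aceleración a(t) = -8·sin(2·t) 1 vez. Tomando d/dt de a(t), encontramos j(t) = -16·cos(2·t). De la ecuación de la sacudida j(t) = -16·cos(2·t), sustituimos t = 3*pi/4 para obtener j = 0.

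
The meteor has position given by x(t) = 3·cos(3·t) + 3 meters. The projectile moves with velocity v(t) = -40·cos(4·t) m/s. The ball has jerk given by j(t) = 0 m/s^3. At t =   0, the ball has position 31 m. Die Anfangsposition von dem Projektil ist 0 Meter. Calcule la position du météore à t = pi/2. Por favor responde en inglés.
Using x(t) = 3·cos(3·t) + 3 and substituting t = pi/2, we find x = 3.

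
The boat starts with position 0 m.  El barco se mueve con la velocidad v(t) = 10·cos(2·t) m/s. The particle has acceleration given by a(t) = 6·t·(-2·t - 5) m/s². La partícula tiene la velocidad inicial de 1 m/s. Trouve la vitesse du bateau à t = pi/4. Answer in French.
De l'équation de la vitesse v(t) = 10·cos(2·t), nous substituons t = pi/4 pour obtenir v = 0.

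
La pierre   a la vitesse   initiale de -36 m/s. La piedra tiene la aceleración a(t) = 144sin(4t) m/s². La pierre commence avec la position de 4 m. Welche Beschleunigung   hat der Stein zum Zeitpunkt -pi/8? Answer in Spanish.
Usando a(t) = 144·sin(4·t) y sustituyendo t = -pi/8, encontramos a = -144.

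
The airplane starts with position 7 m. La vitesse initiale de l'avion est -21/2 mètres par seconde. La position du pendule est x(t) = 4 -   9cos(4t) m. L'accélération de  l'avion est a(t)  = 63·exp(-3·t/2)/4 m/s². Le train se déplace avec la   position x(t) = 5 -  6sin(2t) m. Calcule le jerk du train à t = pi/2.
Pour résoudre ceci, nous devons prendre 3 dérivées de notre équation de la position x(t) = 5 - 6·sin(2·t). La dérivée de la position donne la vitesse: v(t) = -12·cos(2·t). En prenant d/dt de v(t), nous trouvons a(t) = 24·sin(2·t). En prenant d/dt de a(t), nous trouvons j(t) = 48·cos(2·t). En utilisant j(t) = 48·cos(2·t) et en substituant t = pi/2, nous trouvons j = -48.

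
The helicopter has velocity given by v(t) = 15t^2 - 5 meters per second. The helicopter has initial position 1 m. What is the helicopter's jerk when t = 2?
To solve this, we need to take 2 derivatives of our velocity equation v(t) = 15·t^2 - 5. Taking d/dt of v(t), we find a(t) = 30·t. The derivative of acceleration gives jerk: j(t) = 30. We have jerk j(t) = 30. Substituting t = 2: j(2) = 30.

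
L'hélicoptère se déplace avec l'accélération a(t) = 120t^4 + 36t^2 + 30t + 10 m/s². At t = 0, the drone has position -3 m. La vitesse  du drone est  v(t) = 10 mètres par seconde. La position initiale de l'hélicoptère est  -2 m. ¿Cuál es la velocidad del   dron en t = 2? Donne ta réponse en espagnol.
Usando v(t) = 10 y sustituyendo t = 2, encontramos v = 10.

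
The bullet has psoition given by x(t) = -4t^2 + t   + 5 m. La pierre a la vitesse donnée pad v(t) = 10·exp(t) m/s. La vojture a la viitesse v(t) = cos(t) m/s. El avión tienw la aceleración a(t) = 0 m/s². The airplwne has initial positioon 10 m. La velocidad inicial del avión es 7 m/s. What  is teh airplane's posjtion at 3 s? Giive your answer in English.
To solve this, we need to take 2 integrals of our acceleration equation a(t) = 0. Taking ∫a(t)dt and applying v(0) = 7, we find v(t) = 7. The integral of velocity, with x(0) = 10, gives position: x(t) = 7·t + 10. Using x(t) = 7·t + 10 and substituting t = 3, we find x = 31.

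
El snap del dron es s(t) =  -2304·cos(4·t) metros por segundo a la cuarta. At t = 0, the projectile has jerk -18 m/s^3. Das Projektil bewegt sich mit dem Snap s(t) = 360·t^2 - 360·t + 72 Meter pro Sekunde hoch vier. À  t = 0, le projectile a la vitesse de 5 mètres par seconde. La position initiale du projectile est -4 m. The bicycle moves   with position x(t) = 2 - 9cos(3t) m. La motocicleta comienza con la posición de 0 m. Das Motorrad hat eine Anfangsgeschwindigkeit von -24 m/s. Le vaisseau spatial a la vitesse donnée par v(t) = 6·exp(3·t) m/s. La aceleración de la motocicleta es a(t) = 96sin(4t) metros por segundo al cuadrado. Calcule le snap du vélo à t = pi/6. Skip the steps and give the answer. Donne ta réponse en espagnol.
s(pi/6) = 0.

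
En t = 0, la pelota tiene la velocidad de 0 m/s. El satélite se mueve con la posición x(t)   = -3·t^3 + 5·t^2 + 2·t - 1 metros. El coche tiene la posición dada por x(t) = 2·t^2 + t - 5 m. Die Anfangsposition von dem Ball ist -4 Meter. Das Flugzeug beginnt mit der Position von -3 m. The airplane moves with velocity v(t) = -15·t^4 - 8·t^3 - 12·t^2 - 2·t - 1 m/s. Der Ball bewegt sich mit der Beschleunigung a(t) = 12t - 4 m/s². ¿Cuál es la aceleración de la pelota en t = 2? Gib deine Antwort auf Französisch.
Nous avons l'accélération a(t) = 12·t - 4. En substituant t = 2: a(2) = 20.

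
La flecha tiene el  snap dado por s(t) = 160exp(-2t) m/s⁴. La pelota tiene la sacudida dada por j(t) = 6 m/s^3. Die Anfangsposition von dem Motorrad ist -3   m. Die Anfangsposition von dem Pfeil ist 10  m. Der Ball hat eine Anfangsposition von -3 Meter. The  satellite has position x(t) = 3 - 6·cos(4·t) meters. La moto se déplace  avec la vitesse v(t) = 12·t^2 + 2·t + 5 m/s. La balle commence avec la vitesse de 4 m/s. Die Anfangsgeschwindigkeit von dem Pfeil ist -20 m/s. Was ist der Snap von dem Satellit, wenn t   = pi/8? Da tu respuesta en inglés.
To solve this, we need to take 4 derivatives of our position equation x(t) = 3 - 6·cos(4·t). Taking d/dt of x(t), we find v(t) = 24·sin(4·t). Differentiating velocity, we get acceleration: a(t) = 96·cos(4·t). Taking d/dt of a(t), we find j(t) = -384·sin(4·t). Differentiating jerk, we get snap: s(t) = -1536·cos(4·t). From the given snap equation s(t) = -1536·cos(4·t), we substitute t = pi/8 to get s = 0.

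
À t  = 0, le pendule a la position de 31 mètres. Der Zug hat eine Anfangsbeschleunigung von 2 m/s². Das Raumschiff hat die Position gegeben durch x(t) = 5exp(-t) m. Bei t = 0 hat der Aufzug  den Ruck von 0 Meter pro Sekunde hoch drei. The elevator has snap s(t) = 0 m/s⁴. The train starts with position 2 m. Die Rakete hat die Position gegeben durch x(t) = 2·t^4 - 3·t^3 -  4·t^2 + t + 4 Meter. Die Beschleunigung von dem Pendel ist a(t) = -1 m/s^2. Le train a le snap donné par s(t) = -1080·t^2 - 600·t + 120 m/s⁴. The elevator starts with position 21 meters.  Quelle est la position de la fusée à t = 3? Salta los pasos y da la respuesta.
x(3) = 52.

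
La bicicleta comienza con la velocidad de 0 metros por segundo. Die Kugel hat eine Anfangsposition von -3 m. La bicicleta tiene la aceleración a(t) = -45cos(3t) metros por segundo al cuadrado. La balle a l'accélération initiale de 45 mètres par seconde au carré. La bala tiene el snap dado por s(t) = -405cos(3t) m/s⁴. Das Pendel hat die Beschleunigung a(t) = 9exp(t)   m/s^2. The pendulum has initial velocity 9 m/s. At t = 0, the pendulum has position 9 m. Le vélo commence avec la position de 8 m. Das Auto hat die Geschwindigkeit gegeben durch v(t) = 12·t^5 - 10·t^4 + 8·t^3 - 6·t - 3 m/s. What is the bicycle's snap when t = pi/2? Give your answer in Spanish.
Debemos derivar nuestra ecuación de la aceleración a(t) = -45·cos(3·t) 2 veces. La derivada de la aceleración da la sacudida: j(t) = 135·sin(3·t). La derivada de la sacudida da el snap: s(t) = 405·cos(3·t). De la ecuación del snap s(t) = 405·cos(3·t), sustituimos t = pi/2 para obtener s = 0.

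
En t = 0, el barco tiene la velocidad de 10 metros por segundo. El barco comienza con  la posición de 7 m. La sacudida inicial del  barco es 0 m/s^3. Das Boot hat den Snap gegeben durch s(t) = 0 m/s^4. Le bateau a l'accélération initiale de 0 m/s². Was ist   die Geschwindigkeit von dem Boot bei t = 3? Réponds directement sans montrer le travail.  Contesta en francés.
La réponse est 10.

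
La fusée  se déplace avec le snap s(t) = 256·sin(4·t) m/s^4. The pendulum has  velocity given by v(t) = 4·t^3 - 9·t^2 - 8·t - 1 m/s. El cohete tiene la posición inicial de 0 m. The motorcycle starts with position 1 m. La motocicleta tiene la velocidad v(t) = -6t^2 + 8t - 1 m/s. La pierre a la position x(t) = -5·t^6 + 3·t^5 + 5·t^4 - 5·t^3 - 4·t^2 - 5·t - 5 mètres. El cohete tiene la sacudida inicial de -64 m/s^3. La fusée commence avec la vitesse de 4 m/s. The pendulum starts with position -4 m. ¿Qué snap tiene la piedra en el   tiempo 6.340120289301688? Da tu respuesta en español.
Debemos derivar nuestra ecuación de la posición x(t) = -5·t^6 + 3·t^5 + 5·t^4 - 5·t^3 - 4·t^2 - 5·t - 5 4 veces. Derivando la posición, obtenemos la velocidad: v(t) = -30·t^5 + 15·t^4 + 20·t^3 - 15·t^2 - 8·t - 5. La derivada de la velocidad da la aceleración: a(t) = -150·t^4 + 60·t^3 + 60·t^2 - 30·t - 8. Tomando d/dt de a(t), encontramos j(t) = -600·t^3 + 180·t^2 + 120·t - 30. Derivando la sacudida, obtenemos el snap: s(t) = -1800·t^2 + 360·t + 120. Tenemos el snap s(t) = -1800·t^2 + 360·t + 120. Sustituyendo t = 6.340120289301688: s(6.340120289301688) = -69952.3822049183.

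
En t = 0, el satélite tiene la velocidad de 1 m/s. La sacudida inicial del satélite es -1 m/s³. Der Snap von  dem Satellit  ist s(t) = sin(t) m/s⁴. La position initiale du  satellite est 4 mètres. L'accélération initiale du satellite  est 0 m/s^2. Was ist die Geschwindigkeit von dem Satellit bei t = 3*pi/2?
Wir müssen unsere Gleichung für den Snap s(t) = sin(t) 3-mal integrieren. Die Stammfunktion von dem Snap ist der Ruck. Mit j(0) = -1 erhalten wir j(t) = -cos(t). Mit ∫j(t)dt und Anwendung von a(0) = 0, finden wir a(t) = -sin(t). Die Stammfunktion von der Beschleunigung ist die Geschwindigkeit. Mit v(0) = 1 erhalten wir v(t) = cos(t). Aus der Gleichung für die Geschwindigkeit v(t) = cos(t), setzen wir t = 3*pi/2 ein und erhalten v = 0.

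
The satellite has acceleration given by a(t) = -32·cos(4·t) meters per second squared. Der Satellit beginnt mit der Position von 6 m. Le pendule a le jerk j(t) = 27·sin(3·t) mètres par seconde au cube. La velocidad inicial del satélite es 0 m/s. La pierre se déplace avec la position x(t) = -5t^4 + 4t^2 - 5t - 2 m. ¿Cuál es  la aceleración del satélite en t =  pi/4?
De la ecuación de la aceleración a(t) = -32·cos(4·t), sustituimos t = pi/4 para obtener a = 32.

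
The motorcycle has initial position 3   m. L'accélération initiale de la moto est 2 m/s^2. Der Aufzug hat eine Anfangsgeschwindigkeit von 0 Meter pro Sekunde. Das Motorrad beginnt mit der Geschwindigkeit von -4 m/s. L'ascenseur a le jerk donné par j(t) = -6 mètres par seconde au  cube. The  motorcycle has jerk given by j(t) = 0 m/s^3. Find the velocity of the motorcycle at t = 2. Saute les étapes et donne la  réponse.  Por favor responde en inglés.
At t = 2, v = 0.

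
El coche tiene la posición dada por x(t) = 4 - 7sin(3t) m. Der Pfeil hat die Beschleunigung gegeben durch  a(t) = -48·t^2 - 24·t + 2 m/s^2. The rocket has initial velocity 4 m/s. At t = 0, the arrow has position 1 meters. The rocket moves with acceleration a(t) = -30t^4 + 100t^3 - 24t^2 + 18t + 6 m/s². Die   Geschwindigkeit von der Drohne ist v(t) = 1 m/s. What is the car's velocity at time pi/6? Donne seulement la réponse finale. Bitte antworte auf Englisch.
At t = pi/6, v = 0.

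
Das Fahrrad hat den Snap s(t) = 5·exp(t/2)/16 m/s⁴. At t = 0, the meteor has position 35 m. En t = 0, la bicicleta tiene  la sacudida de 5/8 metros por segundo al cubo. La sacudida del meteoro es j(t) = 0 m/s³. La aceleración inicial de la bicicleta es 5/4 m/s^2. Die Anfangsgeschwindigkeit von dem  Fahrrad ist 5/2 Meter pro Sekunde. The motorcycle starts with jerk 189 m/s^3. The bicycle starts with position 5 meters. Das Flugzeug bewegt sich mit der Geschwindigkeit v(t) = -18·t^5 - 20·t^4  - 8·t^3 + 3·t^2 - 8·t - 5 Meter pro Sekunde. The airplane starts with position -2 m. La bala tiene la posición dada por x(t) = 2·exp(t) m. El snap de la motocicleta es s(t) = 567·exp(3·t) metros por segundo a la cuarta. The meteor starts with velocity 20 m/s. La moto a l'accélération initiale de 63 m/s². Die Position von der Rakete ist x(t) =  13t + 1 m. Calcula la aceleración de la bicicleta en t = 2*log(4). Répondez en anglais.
To solve this, we need to take 2 antiderivatives of our snap equation s(t) = 5·exp(t/2)/16. Integrating snap and using the initial condition j(0) = 5/8, we get j(t) = 5·exp(t/2)/8. Integrating jerk and using the initial condition a(0) = 5/4, we get a(t) = 5·exp(t/2)/4. We have acceleration a(t) = 5·exp(t/2)/4. Substituting t = 2*log(4): a(2*log(4)) = 5.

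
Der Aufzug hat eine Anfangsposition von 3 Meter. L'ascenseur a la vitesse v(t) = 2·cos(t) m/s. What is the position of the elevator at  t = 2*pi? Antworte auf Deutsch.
Um dies zu lösen, müssen wir 1 Stammfunktion unserer Gleichung für die Geschwindigkeit v(t) = 2·cos(t) finden. Mit ∫v(t)dt und Anwendung von x(0) = 3, finden wir x(t) = 2·sin(t) + 3. Wir haben die Position x(t) = 2·sin(t) + 3. Durch Einsetzen von t = 2*pi: x(2*pi) = 3.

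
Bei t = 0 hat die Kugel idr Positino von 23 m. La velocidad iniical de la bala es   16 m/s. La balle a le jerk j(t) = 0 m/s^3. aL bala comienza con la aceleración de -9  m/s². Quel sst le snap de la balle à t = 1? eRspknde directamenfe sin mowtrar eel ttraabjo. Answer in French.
s(1) = 0.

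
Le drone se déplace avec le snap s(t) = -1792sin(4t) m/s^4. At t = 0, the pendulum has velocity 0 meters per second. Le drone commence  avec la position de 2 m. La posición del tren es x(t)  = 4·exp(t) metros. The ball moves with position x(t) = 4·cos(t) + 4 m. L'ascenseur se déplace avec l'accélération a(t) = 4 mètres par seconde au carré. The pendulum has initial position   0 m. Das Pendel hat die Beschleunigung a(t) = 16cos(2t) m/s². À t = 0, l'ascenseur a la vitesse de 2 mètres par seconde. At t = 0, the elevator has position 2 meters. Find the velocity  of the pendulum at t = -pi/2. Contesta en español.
Debemos encontrar la integral de nuestra ecuación de la aceleración a(t) = 16·cos(2·t) 1 vez. La antiderivada de la aceleración es la velocidad. Usando v(0) = 0, obtenemos v(t) = 8·sin(2·t). De la ecuación de la velocidad v(t) = 8·sin(2·t), sustituimos t = -pi/2 para obtener v = 0.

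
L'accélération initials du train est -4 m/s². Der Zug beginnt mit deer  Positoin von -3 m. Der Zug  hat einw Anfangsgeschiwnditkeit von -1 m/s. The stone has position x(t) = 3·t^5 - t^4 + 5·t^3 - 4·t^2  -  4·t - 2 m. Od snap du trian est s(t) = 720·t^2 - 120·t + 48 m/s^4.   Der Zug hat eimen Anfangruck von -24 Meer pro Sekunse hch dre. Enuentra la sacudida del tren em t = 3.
Debemos encontrar la antiderivada de nuestra ecuación del snap s(t) = 720·t^2 - 120·t + 48 1 vez. La integral del snap, con j(0) = -24, da la sacudida: j(t) = 240·t^3 - 60·t^2 + 48·t - 24. Tenemos la sacudida j(t) = 240·t^3 - 60·t^2 + 48·t - 24. Sustituyendo t = 3: j(3) = 6060.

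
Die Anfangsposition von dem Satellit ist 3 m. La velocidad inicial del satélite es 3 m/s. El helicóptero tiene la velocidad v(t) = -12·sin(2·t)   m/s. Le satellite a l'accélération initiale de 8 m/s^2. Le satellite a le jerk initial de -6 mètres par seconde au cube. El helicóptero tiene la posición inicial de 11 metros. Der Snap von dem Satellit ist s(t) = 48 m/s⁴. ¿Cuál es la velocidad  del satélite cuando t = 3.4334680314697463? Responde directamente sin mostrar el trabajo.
La velocidad en t = 3.4334680314697463 es v = 318.910707541177.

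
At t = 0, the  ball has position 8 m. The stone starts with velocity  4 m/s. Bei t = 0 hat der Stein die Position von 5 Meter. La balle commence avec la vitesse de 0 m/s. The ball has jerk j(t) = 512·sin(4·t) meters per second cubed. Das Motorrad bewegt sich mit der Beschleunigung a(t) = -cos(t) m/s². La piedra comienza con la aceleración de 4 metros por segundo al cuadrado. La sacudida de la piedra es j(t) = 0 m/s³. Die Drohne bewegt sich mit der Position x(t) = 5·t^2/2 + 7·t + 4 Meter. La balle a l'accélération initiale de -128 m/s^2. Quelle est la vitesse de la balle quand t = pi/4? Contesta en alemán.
Wir müssen das Integral unserer Gleichung für den Ruck j(t) = 512·sin(4·t) 2-mal finden. Das Integral von dem Ruck, mit a(0) = -128, ergibt die Beschleunigung: a(t) = -128·cos(4·t). Die Stammfunktion von der Beschleunigung, mit v(0) = 0, ergibt die Geschwindigkeit: v(t) = -32·sin(4·t). Wir haben die Geschwindigkeit v(t) = -32·sin(4·t). Durch Einsetzen von t = pi/4: v(pi/4) = 0.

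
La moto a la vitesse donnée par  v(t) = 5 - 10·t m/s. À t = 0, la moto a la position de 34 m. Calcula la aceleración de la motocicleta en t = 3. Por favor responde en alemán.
Ausgehend von der Geschwindigkeit v(t) = 5 - 10·t, nehmen wir 1 Ableitung. Die Ableitung von der Geschwindigkeit ergibt die Beschleunigung: a(t) = -10. Mit a(t) = -10 und Einsetzen von t = 3, finden wir a = -10.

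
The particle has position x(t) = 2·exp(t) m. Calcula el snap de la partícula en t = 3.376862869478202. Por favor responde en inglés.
To solve this, we need to take 4 derivatives of our position equation x(t) = 2·exp(t). Differentiating position, we get velocity: v(t) = 2·exp(t). Taking d/dt of v(t), we find a(t) = 2·exp(t). Differentiating acceleration, we get jerk: j(t) = 2·exp(t). The derivative of jerk gives snap: s(t) = 2·exp(t). Using s(t) = 2·exp(t) and substituting t = 3.376862869478202, we find s = 58.5575510945574.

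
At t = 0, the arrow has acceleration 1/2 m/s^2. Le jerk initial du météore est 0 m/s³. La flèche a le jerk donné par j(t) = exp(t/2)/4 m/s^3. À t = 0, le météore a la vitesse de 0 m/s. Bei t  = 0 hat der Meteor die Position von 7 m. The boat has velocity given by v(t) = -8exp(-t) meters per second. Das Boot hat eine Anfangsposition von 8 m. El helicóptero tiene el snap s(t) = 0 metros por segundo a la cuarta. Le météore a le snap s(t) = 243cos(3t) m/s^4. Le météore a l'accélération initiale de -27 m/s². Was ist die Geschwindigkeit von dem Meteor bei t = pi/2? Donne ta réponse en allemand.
Wir müssen unsere Gleichung für den Snap s(t) = 243·cos(3·t) 3-mal integrieren. Das Integral von dem Snap ist der Ruck. Mit j(0) = 0 erhalten wir j(t) = 81·sin(3·t). Das Integral von dem Ruck ist die Beschleunigung. Mit a(0) = -27 erhalten wir a(t) = -27·cos(3·t). Durch Integration von der Beschleunigung und Verwendung der Anfangsbedingung v(0) = 0, erhalten wir v(t) = -9·sin(3·t). Wir haben die Geschwindigkeit v(t) = -9·sin(3·t). Durch Einsetzen von t = pi/2: v(pi/2) = 9.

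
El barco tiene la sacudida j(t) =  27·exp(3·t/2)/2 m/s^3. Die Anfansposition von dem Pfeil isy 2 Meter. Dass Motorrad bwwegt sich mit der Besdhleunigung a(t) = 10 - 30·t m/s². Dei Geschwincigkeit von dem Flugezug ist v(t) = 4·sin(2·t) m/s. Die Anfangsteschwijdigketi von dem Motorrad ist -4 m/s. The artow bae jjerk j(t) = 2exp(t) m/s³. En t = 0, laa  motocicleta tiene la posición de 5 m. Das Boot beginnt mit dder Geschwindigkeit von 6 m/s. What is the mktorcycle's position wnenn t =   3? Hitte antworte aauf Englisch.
To solve this, we need to take 2 integrals of our acceleration equation a(t) = 10 - 30·t. Finding the integral of a(t) and using v(0) = -4: v(t) = -15·t^2 + 10·t - 4. The antiderivative of velocity, with x(0) = 5, gives position: x(t) = -5·t^3 + 5·t^2 - 4·t + 5. Using x(t) = -5·t^3 + 5·t^2 - 4·t + 5 and substituting t = 3, we find x = -97.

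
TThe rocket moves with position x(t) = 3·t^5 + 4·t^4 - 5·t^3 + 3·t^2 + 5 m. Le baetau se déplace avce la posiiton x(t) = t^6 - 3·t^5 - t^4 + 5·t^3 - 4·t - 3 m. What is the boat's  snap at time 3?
Starting from position x(t) = t^6 - 3·t^5 - t^4 + 5·t^3 - 4·t - 3, we take 4 derivatives. The derivative of position gives velocity: v(t) = 6·t^5 - 15·t^4 - 4·t^3 + 15·t^2 - 4. Taking d/dt of v(t), we find a(t) = 30·t^4 - 60·t^3 - 12·t^2 + 30·t. Differentiating acceleration, we get jerk: j(t) = 120·t^3 - 180·t^2 - 24·t + 30. Differentiating jerk, we get snap: s(t) = 360·t^2 - 360·t - 24. Using s(t) = 360·t^2 - 360·t - 24 and substituting t = 3, we find s = 2136.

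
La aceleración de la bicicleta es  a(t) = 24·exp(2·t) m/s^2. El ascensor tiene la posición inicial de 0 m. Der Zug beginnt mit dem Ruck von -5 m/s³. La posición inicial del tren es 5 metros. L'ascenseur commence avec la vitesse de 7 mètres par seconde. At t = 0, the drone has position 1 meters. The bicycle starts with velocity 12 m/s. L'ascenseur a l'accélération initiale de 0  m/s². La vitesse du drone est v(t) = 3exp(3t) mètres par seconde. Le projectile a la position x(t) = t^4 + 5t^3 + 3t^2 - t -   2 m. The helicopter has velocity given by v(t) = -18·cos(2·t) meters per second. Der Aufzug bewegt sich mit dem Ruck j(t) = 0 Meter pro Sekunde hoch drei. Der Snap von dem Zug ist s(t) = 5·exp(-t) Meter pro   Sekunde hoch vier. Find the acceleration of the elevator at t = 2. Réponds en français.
Nous devons trouver l'intégrale de notre équation du jerk j(t) = 0 1 fois. En intégrant le jerk et en utilisant la condition initiale a(0) = 0, nous obtenons a(t) = 0. De l'équation de l'accélération a(t) = 0, nous substituons t = 2 pour obtenir a = 0.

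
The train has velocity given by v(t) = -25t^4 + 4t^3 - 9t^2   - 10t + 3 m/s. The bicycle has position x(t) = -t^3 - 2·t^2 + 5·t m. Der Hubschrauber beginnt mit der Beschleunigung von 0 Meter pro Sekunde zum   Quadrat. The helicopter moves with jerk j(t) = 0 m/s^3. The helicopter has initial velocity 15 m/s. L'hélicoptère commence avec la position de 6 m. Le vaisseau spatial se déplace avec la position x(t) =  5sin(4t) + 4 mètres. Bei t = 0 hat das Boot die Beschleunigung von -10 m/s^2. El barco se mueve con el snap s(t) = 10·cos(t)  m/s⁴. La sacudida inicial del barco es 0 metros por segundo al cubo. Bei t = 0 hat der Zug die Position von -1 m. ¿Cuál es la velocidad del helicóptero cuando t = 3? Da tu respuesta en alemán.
Wir müssen das Integral unserer Gleichung für den Ruck j(t) = 0 2-mal finden. Durch Integration von dem Ruck und Verwendung der Anfangsbedingung a(0) = 0, erhalten wir a(t) = 0. Die Stammfunktion von der Beschleunigung, mit v(0) = 15, ergibt die Geschwindigkeit: v(t) = 15. Wir haben die Geschwindigkeit v(t) = 15. Durch Einsetzen von t = 3: v(3) = 15.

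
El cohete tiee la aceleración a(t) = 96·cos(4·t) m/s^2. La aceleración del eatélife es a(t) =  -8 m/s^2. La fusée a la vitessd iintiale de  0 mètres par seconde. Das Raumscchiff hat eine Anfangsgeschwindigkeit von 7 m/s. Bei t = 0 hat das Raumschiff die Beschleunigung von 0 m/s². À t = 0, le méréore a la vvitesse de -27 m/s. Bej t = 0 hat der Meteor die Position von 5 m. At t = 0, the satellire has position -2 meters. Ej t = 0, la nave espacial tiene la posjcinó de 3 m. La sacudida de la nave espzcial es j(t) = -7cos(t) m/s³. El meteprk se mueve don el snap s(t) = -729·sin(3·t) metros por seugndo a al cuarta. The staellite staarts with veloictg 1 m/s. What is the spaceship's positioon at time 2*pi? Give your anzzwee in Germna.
Ausgehend von dem Ruck j(t) = -7·cos(t), nehmen wir 3 Integrale. Das Integral von dem Ruck ist die Beschleunigung. Mit a(0) = 0 erhalten wir a(t) = -7·sin(t). Die Stammfunktion von der Beschleunigung, mit v(0) = 7, ergibt die Geschwindigkeit: v(t) = 7·cos(t). Durch Integration von der Geschwindigkeit und Verwendung der Anfangsbedingung x(0) = 3, erhalten wir x(t) = 7·sin(t) + 3. Wir haben die Position x(t) = 7·sin(t) + 3. Durch Einsetzen von t = 2*pi: x(2*pi) = 3.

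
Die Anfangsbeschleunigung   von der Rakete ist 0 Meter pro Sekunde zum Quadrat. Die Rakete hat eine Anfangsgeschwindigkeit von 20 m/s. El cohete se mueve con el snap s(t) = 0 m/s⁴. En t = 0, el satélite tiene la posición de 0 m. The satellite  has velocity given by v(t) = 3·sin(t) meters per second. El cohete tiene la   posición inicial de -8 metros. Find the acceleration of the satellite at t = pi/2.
To solve this, we need to take 1 derivative of our velocity equation v(t) = 3·sin(t). The derivative of velocity gives acceleration: a(t) = 3·cos(t). We have acceleration a(t) = 3·cos(t). Substituting t = pi/2: a(pi/2) = 0.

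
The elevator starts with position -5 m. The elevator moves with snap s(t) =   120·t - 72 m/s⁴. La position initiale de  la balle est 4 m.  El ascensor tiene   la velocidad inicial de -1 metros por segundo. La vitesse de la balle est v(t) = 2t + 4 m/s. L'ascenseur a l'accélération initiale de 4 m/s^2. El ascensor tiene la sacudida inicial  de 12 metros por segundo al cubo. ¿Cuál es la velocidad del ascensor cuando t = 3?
Partiendo del snap s(t) = 120·t - 72, tomamos 3 integrales. La antiderivada del snap, con j(0) = 12, da la sacudida: j(t) = 60·t^2 - 72·t + 12. Integrando la sacudida y usando la condición inicial a(0) = 4, obtenemos a(t) = 20·t^3 - 36·t^2 + 12·t + 4. La integral de la aceleración es la velocidad. Usando v(0) = -1, obtenemos v(t) = 5·t^4 - 12·t^3 + 6·t^2 + 4·t - 1. Tenemos la velocidad v(t) = 5·t^4 - 12·t^3 + 6·t^2 + 4·t - 1. Sustituyendo t = 3: v(3) = 146.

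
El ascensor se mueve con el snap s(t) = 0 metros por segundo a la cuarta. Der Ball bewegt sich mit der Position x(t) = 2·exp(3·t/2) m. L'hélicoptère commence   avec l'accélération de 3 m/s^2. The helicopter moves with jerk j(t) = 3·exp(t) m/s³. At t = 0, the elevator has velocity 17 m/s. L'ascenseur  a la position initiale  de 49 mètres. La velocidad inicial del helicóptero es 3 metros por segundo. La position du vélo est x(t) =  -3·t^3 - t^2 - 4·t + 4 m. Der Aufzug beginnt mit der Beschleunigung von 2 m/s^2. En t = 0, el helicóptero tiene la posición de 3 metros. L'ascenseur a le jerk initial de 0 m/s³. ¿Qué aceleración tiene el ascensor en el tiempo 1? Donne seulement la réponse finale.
La aceleración en t = 1 es a = 2.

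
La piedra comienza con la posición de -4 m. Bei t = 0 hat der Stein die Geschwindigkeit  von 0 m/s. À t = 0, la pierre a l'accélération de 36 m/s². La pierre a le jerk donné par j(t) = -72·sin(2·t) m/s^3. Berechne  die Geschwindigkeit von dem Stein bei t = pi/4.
Wir müssen unsere Gleichung für den Ruck j(t) = -72·sin(2·t) 2-mal integrieren. Mit ∫j(t)dt und Anwendung von a(0) = 36, finden wir a(t) = 36·cos(2·t). Das Integral von der Beschleunigung ist die Geschwindigkeit. Mit v(0) = 0 erhalten wir v(t) = 18·sin(2·t). Mit v(t) = 18·sin(2·t) und Einsetzen von t = pi/4, finden wir v = 18.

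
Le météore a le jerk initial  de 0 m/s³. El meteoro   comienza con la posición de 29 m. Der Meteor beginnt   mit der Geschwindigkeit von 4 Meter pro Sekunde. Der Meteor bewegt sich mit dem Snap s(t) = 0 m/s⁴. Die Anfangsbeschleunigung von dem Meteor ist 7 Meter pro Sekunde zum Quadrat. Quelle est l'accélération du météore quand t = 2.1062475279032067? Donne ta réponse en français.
Pour résoudre ceci, nous devons prendre 2 intégrales de notre équation du snap s(t) = 0. La primitive du snap, avec j(0) = 0, donne le jerk: j(t) = 0. En prenant ∫j(t)dt et en appliquant a(0) = 7, nous trouvons a(t) = 7. En utilisant a(t) = 7 et en substituant t = 2.1062475279032067, nous trouvons a = 7.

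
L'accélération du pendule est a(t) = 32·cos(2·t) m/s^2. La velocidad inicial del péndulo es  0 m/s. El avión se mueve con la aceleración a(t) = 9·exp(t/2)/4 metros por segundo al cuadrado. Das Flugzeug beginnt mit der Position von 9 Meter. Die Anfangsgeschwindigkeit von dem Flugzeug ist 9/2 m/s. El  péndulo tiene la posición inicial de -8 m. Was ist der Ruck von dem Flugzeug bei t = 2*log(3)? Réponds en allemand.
Wir müssen unsere Gleichung für die Beschleunigung a(t) = 9·exp(t/2)/4 1-mal ableiten. Die Ableitung von der Beschleunigung ergibt den Ruck: j(t) = 9·exp(t/2)/8. Wir haben den Ruck j(t) = 9·exp(t/2)/8. Durch Einsetzen von t = 2*log(3): j(2*log(3)) = 27/8.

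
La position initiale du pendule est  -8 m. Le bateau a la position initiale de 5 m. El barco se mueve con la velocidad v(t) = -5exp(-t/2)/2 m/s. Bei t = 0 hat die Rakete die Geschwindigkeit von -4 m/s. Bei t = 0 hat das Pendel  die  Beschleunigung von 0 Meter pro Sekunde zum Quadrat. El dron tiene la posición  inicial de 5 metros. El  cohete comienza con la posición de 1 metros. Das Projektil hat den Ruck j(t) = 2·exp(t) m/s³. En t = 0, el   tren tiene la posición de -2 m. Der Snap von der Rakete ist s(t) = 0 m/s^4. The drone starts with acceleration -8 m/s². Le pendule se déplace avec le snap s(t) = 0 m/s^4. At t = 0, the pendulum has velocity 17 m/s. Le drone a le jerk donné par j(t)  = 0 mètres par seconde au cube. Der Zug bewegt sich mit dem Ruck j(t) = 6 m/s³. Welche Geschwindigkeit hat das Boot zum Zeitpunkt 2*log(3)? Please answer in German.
Wir haben die Geschwindigkeit v(t) = -5·exp(-t/2)/2. Durch Einsetzen von t = 2*log(3): v(2*log(3)) = -5/6.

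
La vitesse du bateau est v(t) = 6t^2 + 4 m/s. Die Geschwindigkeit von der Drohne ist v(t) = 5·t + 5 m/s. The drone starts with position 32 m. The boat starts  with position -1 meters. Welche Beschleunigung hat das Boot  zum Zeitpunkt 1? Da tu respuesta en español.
Para resolver esto, necesitamos tomar 1 derivada de nuestra ecuación de la velocidad v(t) = 6·t^2 + 4. Derivando la velocidad, obtenemos la aceleración: a(t) = 12·t. Tenemos la aceleración a(t) = 12·t. Sustituyendo t = 1: a(1) = 12.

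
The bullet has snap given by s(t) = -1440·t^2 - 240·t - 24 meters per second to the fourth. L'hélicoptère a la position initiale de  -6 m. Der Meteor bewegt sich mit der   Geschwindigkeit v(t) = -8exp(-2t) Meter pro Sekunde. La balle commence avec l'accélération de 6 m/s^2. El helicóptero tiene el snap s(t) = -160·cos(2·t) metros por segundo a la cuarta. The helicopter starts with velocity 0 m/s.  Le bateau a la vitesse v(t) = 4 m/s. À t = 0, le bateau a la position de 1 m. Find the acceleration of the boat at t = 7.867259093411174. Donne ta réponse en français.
Nous devons dériver notre équation de la vitesse v(t) = 4 1 fois. En dérivant la vitesse, nous obtenons l'accélération: a(t) = 0. De l'équation de l'accélération a(t) = 0, nous substituons t = 7.867259093411174 pour obtenir a = 0.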